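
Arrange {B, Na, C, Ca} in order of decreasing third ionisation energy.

Na > Ca > C > B

Consider each +2 ion: B²⁺ still has 1 valence electron; Na²⁺ is already 1 electron into the core; C²⁺ still has 2 valence electrons; Ca²⁺ is the bare [Ar] core.
Core electrons are held far more tightly than valence electrons, so Ca and Na top the IE_3 order.
Valence configurations: B²⁺ [He]2s¹, C²⁺ [He]2s².
Approximate IE_3 values (kJ/mol): B 3660, Na 6910, C 4620, Ca 4912.
Overall IE_3 order: B < C < Ca < Na.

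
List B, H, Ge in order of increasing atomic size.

H < B < Ge

H is in period 1, group 1; B is in period 2, group 13; Ge is in period 4, group 14.
Across a period the added protons contract the valence shell; down a group each new principal shell makes the atom larger.
These span different periods and groups, so the two trends combine.
B > H: the two effects oppose for this pair; the down-group effect wins (85 vs 32 pm).
Ge > B: period and group pull opposite ways; the down-group shift dominates (121 vs 85 pm).
Tabulated atomic radius (pm): H 32, B 85, Ge 121.
So from smallest to largest: H < B < Ge.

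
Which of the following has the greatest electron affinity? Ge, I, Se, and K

I

Electron affinity generally becomes more exothermic across a period toward the halogens and less exothermic down a group.
Neither a single period nor a single group — weigh both effects.
Ge > K: both are in period 4; the period trend gives Ge the larger value.
Se > Ge: Se lies to the right of Ge in period 4, so the across-period effect alone puts Se higher.
I > Se: the two effects oppose for this pair; the across-period effect wins (295 vs 195 kJ/mol).
Approximate values (kJ/mol): K 48, Ge 119, Se 195, I 295.
The greatest electron affinity among these belongs to I.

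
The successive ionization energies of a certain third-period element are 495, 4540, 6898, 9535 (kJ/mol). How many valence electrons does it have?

Look for the largest jump between consecutive ionization energies: IE2/IE1 ≈ 9.2, far larger than any earlier ratio.
That jump marks the point where a core electron is being removed. So the atom has 1 valence electron.

1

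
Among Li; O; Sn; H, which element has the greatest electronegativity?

H is in period 1, group 1; Li is in period 2, group 1; O is in period 2, group 16; Sn is in period 5, group 14.
Electronegativity increases across a period and decreases down a group, tracking effective nuclear charge and atomic size.
Neither a single period nor a single group — weigh both effects.
Sn > Li: period and group pull opposite ways; the across-period shift dominates (1.96 vs 0.98).
H > Sn: the two effects oppose for this pair; the down-group effect wins (2.20 vs 1.96).
O > H: the two effects oppose for this pair; the across-period effect wins (3.44 vs 2.20).
Tabulated electronegativity (Pauling): H 2.20, Li 0.98, O 3.44, Sn 1.96.
The greatest electronegativity among these belongs to O.

O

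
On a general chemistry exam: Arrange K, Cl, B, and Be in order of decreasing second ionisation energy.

K, B, Cl, Be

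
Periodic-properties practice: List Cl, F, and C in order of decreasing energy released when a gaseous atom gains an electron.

Electron affinity generally becomes more exothermic across a period toward the halogens and less exothermic down a group.
These span different periods and groups, so the two trends combine.
F > C: both are in period 2; the period trend gives F the larger value.
Cl > F: this pair runs against the simple trend — see the exception note.
Note the exception: Cl has a higher electron affinity than F, contrary to the simple trend — F's small 2p subshell makes the incoming electron feel strong e⁻–e⁻ repulsion, so Cl actually releases more energy on gaining an electron.
Tabulated electron affinity (kJ/mol): C 122, F 328, Cl 349.
So from highest to lowest: Cl > F > C.

Cl, F, C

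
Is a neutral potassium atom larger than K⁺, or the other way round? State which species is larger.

K

Forming K⁺ removes 1 electron from K. Fewer electrons for the same nuclear charge means less shielding and a higher Z_eff on the remaining electrons, and for main-group metals the entire outer shell is lost.
A cation is smaller than its parent atom: K⁺ < K.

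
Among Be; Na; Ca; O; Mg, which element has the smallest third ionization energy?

The third ionization energy removes an electron from the +2 ion. For each element: Be²⁺ is the bare [He] core; Na²⁺ is already 1 electron into the core; Ca²⁺ is the bare [Ar] core; O²⁺ still has 4 valence electrons; Mg²⁺ is the bare [Ne] core.
Usually core removal costs more than valence removal, but here the competition is close: a tightly held n=2 valence electron can cost more to remove than an n=3 core electron, so the actual values have to decide it.
Approximate IE_3 values (kJ/mol): Be 14849, Na 6910, Ca 4912, O 5300, Mg 7733.
So the third ionization energies run Ca < O < Na < Mg < Be.

Ca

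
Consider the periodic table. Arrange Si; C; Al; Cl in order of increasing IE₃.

Consider each +2 ion: Si²⁺ still has 2 valence electrons; C²⁺ still has 2 valence electrons; Al²⁺ still has 1 valence electron; Cl²⁺ still has 5 valence electrons.
All are still removing valence electrons, so compare the +2 ions as you would atoms: IE_3 generally rises across a period (higher Z_eff) and falls down a group (larger shell), subject to the usual subshell exceptions.
Valence configurations: Si²⁺ [Ne]3s², C²⁺ [He]2s², Al²⁺ [Ne]3s¹, Cl²⁺ [Ne]3s²3p³.
Tabulated IE_3 (kJ/mol): Si 3232, C 4620, Al 2745, Cl 3822.
Overall IE_3 order: Al < Si < Cl < C.

Al, Si, Cl, C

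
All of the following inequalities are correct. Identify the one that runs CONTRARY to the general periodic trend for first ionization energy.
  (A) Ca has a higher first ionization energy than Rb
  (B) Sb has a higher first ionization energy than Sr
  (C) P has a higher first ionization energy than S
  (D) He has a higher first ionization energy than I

(C)

The general trend: first ionization energy increases across a period and decreases down a group.
(A) Ca (period 4, group 2) vs Rb (period 5, group 1): the stated order agrees with the simple trend.
(B) Sb (period 5, group 15) vs Sr (period 5, group 2): the stated order agrees with the simple trend.
(C) P (period 3, group 15) vs S (period 3, group 16): the stated order contradicts the simple trend.
(D) He (period 1, group 18) vs I (period 5, group 17): the stated order agrees with the simple trend.
The exception is (C): S (3p⁴) ionizes more easily than half-filled P (3p³) because the paired 3p electron in S is pushed out by e⁻–e⁻ repulsion.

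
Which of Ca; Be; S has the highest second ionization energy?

After 1 electron has been removed, what remains? Ca⁺ still has 1 valence electron; Be⁺ still has 1 valence electron; S⁺ still has 5 valence electrons.
All are still removing valence electrons, so compare the +1 ions as you would atoms: IE_2 generally rises across a period (higher Z_eff) and falls down a group (larger shell), subject to the usual subshell exceptions.
Valence configurations: Ca⁺ [Ar]4s¹, Be⁺ [He]2s¹, S⁺ [Ne]3s²3p³.
Tabulated IE_2 (kJ/mol): Ca 1145, Be 1757, S 2252.
Putting it together, IE_2: Ca < Be < S.

S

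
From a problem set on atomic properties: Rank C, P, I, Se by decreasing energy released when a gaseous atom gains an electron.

I > Se > C > P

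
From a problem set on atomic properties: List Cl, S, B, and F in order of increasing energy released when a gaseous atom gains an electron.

B is in period 2, group 13; F is in period 2, group 17; S is in period 3, group 16; Cl is in period 3, group 17.
Atoms with high Z_eff and room in the valence shell (especially the halogens) have the most exothermic electron affinities.
Here both period and group differ, so the two effects have to be weighed against each other.
S > B: period and group pull opposite ways; the across-period shift dominates (200 vs 27 kJ/mol).
F > S: relative to S, both the across-period and down-group shifts push F's electron affinity up.
Cl > F: this pair runs against the simple trend — see the exception note.
Note the exception: Cl has a higher electron affinity than F, contrary to the simple trend — F's small 2p subshell makes the incoming electron feel strong e⁻–e⁻ repulsion, so Cl actually releases more energy on gaining an electron.
Approximate values (kJ/mol): B 27, F 328, S 200, Cl 349.
So from lowest to highest: B < S < F < Cl.

B, S, F, Cl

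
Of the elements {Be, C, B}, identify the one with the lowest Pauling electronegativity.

Be is in period 2, group 2; B is in period 2, group 13; C is in period 2, group 14.
Smaller atoms with higher effective nuclear charge are more electronegative.
All lie in period 2, so electronegativity increases left to right.
The lowest Pauling electronegativity among these belongs to Be.

Be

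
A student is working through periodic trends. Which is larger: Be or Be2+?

Be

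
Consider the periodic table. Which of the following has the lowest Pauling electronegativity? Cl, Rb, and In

Rb

Cl is in period 3, group 17; Rb is in period 5, group 1; In is in period 5, group 13.
EN rises left→right (higher Z_eff, smaller atoms) and falls top→bottom (larger, more shielded atoms).
These span different periods and groups, so the two trends combine.
In > Rb: In lies to the right of Rb in period 5, so the across-period effect alone puts In higher.
Cl > In: both effects reinforce here, so Cl is clearly the higher of the two.
Tabulated electronegativity (Pauling): Cl 3.16, Rb 0.82, In 1.78.
The lowest Pauling electronegativity among these belongs to Rb.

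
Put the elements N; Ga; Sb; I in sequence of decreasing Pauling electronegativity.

N > I > Sb > Ga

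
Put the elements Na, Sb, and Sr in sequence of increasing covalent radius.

Sb < Na < Sr

Na is in period 3, group 1; Sr is in period 5, group 2; Sb is in period 5, group 15.
Radius decreases left→right (rising Z_eff, same n) and increases top→bottom (higher n).
Neither a single period nor a single group — weigh both effects.
Na > Sb: the two effects oppose for this pair; the across-period effect wins (155 vs 140 pm).
Sr > Na: the two effects oppose for this pair; the down-group effect wins (185 vs 155 pm).
Tabulated atomic radius (pm): Na 155, Sr 185, Sb 140.
So from smallest to largest: Sb < Na < Sr.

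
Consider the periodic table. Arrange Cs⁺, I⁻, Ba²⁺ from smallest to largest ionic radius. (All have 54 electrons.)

Ba²⁺ < Cs⁺ < I⁻

All of these have 54 electrons, so size is governed by nuclear charge alone: the more protons, the stronger the pull on the same electron cloud, and the smaller the ion.
Nuclear charges: Ba²⁺ (Z=56), Cs⁺ (Z=55), I⁻ (Z=53).
Smallest to largest: Ba²⁺ < Cs⁺ < I⁻.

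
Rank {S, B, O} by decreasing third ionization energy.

O > B > S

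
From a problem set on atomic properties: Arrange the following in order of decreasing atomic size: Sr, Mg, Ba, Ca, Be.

Ba, Sr, Ca, Mg, Be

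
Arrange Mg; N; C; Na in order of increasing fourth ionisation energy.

The fourth ionization energy removes an electron from the +3 ion. For each element: Mg³⁺ is already 1 electron into the core; N³⁺ still has 2 valence electrons; C³⁺ still has 1 valence electron; Na³⁺ is already 2 electrons into the core.
Pulling an electron out of a noble-gas core costs far more than removing a remaining valence electron, so Na and Mg sit at the high end of IE_4.
Valence configurations: N³⁺ [He]2s², C³⁺ [He]2s¹.
Approximate IE_4 values (kJ/mol): Mg 10543, N 7475, C 6223, Na 9543.
Hence IE_4: C < N < Na < Mg.

C < N < Na < Mg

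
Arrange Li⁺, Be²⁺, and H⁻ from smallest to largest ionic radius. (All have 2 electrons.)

Be²⁺, Li⁺, H⁻

All of these have 2 electrons, so size is governed by nuclear charge alone: the more protons, the stronger the pull on the same electron cloud, and the smaller the ion.
Nuclear charges: Be²⁺ (Z=4), Li⁺ (Z=3), H⁻ (Z=1).
Smallest to largest: Be²⁺ < Li⁺ < H⁻.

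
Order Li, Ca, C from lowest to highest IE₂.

The second ionization energy removes an electron from the +1 ion. For each element: Li⁺ is the bare [He] core; Ca⁺ still has 1 valence electron; C⁺ still has 3 valence electrons.
Pulling an electron out of a noble-gas core costs far more than removing a remaining valence electron, so Li sits at the high end of IE_2.
Valence configurations: Ca⁺ [Ar]4s¹, C⁺ [He]2s²2p¹.
Tabulated IE_2 (kJ/mol): Li 7298, Ca 1145, C 2353.
Hence IE_2: Ca < C < Li.

Ca, C, Li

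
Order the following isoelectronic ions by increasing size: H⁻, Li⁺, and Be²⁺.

All of these have 2 electrons, so size is governed by nuclear charge alone: the more protons, the stronger the pull on the same electron cloud, and the smaller the ion.
Nuclear charges: Be²⁺ (Z=4), Li⁺ (Z=3), H⁻ (Z=1).
Smallest to largest: Be²⁺ < Li⁺ < H⁻.

Be²⁺ < Li⁺ < H⁻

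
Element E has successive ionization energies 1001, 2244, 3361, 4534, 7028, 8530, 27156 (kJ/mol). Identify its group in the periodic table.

Look for the largest jump between consecutive ionization energies: IE7/IE6 ≈ 3.2, far larger than any earlier ratio.
That jump marks the point where a core electron is being removed. So the atom has 6 valence electrons.
A main-group element with 6 valence electrons is in group 16.

Group 16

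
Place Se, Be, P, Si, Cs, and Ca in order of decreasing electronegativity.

Be is in period 2, group 2; Si is in period 3, group 14; P is in period 3, group 15; Ca is in period 4, group 2; Se is in period 4, group 16; Cs is in period 6, group 1.
Electronegativity increases across a period and decreases down a group, tracking effective nuclear charge and atomic size.
These span different periods and groups, so the two trends combine.
Ca > Cs: relative to Cs, both the across-period and down-group shifts push Ca's electronegativity up.
Be > Ca: Be sits above Ca in group 2, so the down-group effect alone puts Be higher.
Si > Be: the two effects oppose for this pair; the across-period effect wins (1.90 vs 1.57).
P > Si: both are in period 3; the period trend gives P the larger value.
Se > P: the two effects oppose for this pair; the across-period effect wins (2.55 vs 2.19).
Tabulated electronegativity (Pauling): Be 1.57, Si 1.90, P 2.19, Ca 1.00, Se 2.55, Cs 0.79.
So from highest to lowest: Se > P > Si > Be > Ca > Cs.

Se > P > Si > Be > Ca > Cs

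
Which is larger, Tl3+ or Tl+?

Both ions have Z = 81 protons, but Tl3+ has lost more electrons, so its remaining electrons feel a larger effective nuclear charge per electron and are pulled in more tightly.
Higher positive charge → smaller ion, so Tl+ > Tl3+.

Tl+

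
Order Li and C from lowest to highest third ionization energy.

Consider each +2 ion: Li²⁺ is already 1 electron into the core; C²⁺ still has 2 valence electrons.
Pulling an electron out of a noble-gas core costs far more than removing a remaining valence electron, so Li sits at the high end of IE_3.
The numbers (kJ/mol): Li 11815, C 4620.
Overall IE_3 order: C < Li.

C < Li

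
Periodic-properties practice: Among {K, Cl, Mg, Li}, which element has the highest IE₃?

Consider each +2 ion: K²⁺ is already 1 electron into the core; Cl²⁺ still has 5 valence electrons; Mg²⁺ is the bare [Ne] core; Li²⁺ is already 1 electron into the core.
Core electrons are held far more tightly than valence electrons, so K, Mg and Li top the IE_3 order.
The numbers (kJ/mol): K 4420, Cl 3822, Mg 7733, Li 11815.
Putting it together, IE_3: Cl < K < Mg < Li.

Li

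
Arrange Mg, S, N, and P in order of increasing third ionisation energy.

P < S < N < Mg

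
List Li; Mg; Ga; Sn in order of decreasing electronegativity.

Li is in period 2, group 1; Mg is in period 3, group 2; Ga is in period 4, group 13; Sn is in period 5, group 14.
Smaller atoms with higher effective nuclear charge are more electronegative.
A diagonal step moves right (one effect) and down (the opposite effect) at once.
Mg > Li: period and group pull opposite ways; the across-period shift dominates (1.31 vs 0.98).
Ga > Mg: period and group pull opposite ways; the across-period shift dominates (1.81 vs 1.31).
Sn > Ga: period and group pull opposite ways; the across-period shift dominates (1.96 vs 1.81).
Tabulated electronegativity (Pauling): Li 0.98, Mg 1.31, Ga 1.81, Sn 1.96.
So from highest to lowest: Sn > Ga > Mg > Li.

Sn > Ga > Mg > Li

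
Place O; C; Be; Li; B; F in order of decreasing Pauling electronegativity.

F > O > C > B > Be > Li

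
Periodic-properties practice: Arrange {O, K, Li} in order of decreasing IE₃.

The third ionization energy removes an electron from the +2 ion. For each element: O²⁺ still has 4 valence electrons; K²⁺ is already 1 electron into the core; Li²⁺ is already 1 electron into the core.
Usually core removal costs more than valence removal, but here the competition is close: a tightly held n=2 valence electron can cost more to remove than an n=3 core electron, so the actual values have to decide it.
Approximate IE_3 values (kJ/mol): O 5300, K 4420, Li 11815.
Overall IE_3 order: K < O < Li.

Li > O > K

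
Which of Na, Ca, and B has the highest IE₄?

B

The fourth ionization energy removes an electron from the +3 ion. For each element: Na³⁺ is already 2 electrons into the core; Ca³⁺ is already 1 electron into the core; B³⁺ is the bare [He] core.
All of these are removing an electron from a noble-gas core or deeper; the smaller core (lower principal quantum number) is held far more tightly, and within a period the higher nuclear charge binds the same core more tightly.
Tabulated IE_4 (kJ/mol): Na 9543, Ca 6491, B 25026.
Putting it together, IE_4: Ca < Na < B.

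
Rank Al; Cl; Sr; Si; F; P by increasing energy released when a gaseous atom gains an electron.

Adding an electron releases more energy for atoms nearer the top right (short of the noble gases).
Here both period and group differ, so the two effects have to be weighed against each other.
Al > Sr: both effects reinforce here, so Al is clearly the higher of the two.
P > Al: P lies to the right of Al in period 3, so the across-period effect alone puts P higher.
Si > P: this pair runs against the simple trend — see the exception note.
F > Si: relative to Si, both the across-period and down-group shifts push F's electron affinity up.
Cl > F: this pair runs against the simple trend — see the exception note.
Note the exception: Si has a higher electron affinity than P, contrary to the simple trend — adding an electron to P's half-filled 3p³ is unfavourable, so Si (3p²) has the more exothermic EA.
Note the exception: Cl has a higher electron affinity than F, contrary to the simple trend — F's small 2p subshell makes the incoming electron feel strong e⁻–e⁻ repulsion, so Cl actually releases more energy on gaining an electron.
For reference (kJ/mol): F 328, Al 42, Si 134, P 72, Cl 349, Sr 5.
So from lowest to highest: Sr < Al < P < Si < F < Cl.

Sr < Al < P < Si < F < Cl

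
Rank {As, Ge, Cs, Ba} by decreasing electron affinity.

Ge is in period 4, group 14; As is in period 4, group 15; Cs is in period 6, group 1; Ba is in period 6, group 2.
Adding an electron releases more energy for atoms nearer the top right (short of the noble gases).
These span different periods and groups, so the two trends combine.
Cs > Ba: this pair runs against the simple trend — see the exception note.
As > Cs: both effects reinforce here, so As is clearly the higher of the two.
Ge > As: this pair runs against the simple trend — see the exception note.
Note the exception: Cs has a higher electron affinity than Ba, contrary to the simple trend — adding an electron to Ba (ns²) has to open a new, higher-energy np subshell, which is unfavourable.
Note the exception: Ge has a higher electron affinity than As, contrary to the simple trend — adding an electron to As's half-filled 4p³ is unfavourable, so Ge (4p²) has the more exothermic EA.
Tabulated electron affinity (kJ/mol): Ge 119, As 78, Cs 46, Ba 14.
So from highest to lowest: Ge > As > Cs > Ba.

Ge > As > Cs > Ba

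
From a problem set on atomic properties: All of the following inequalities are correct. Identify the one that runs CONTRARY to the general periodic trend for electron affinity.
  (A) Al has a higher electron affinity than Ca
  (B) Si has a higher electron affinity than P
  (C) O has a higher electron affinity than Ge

(B)

The general trend: electron affinity increases across a period and decreases down a group.
(A) Al (period 3, group 13) vs Ca (period 4, group 2): the stated order agrees with the simple trend.
(B) Si (period 3, group 14) vs P (period 3, group 15): the stated order contradicts the simple trend.
(C) O (period 2, group 16) vs Ge (period 4, group 14): the stated order agrees with the simple trend.
The exception is (B): adding an electron to P's half-filled 3p³ is unfavourable, so Si (3p²) has the more exothermic EA.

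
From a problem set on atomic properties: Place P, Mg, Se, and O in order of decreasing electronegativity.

O is in period 2, group 16; Mg is in period 3, group 2; P is in period 3, group 15; Se is in period 4, group 16.
EN rises left→right (higher Z_eff, smaller atoms) and falls top→bottom (larger, more shielded atoms).
Neither a single period nor a single group — weigh both effects.
P > Mg: P lies to the right of Mg in period 3, so the across-period effect alone puts P higher.
Se > P: the two effects oppose for this pair; the across-period effect wins (2.55 vs 2.19).
O > Se: they share group 16; the group trend gives O the larger value.
For reference (Pauling): O 3.44, Mg 1.31, P 2.19, Se 2.55.
So from highest to lowest: O > Se > P > Mg.

O > Se > P > Mg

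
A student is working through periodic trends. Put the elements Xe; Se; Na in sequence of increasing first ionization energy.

Na is in period 3, group 1; Se is in period 4, group 16; Xe is in period 5, group 18.
Across a period the outer electron is held more tightly (higher IE₁); down a group it sits in a higher shell, more shielded, and comes off more easily.
These span different periods and groups, so the two trends combine.
Se > Na: the two effects oppose for this pair; the across-period effect wins (941 vs 496 kJ/mol).
Xe > Se: the two effects oppose for this pair; the across-period effect wins (1170 vs 941 kJ/mol).
Approximate values (kJ/mol): Na 496, Se 941, Xe 1170.
So from lowest to highest: Na < Se < Xe.

Na < Se < Xe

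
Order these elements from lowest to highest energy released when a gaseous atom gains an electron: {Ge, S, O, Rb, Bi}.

O is in period 2, group 16; S is in period 3, group 16; Ge is in period 4, group 14; Rb is in period 5, group 1; Bi is in period 6, group 15.
Adding an electron releases more energy for atoms nearer the top right (short of the noble gases).
Here both period and group differ, so the two effects have to be weighed against each other.
Bi > Rb: the two effects oppose for this pair; the across-period effect wins (91 vs 47 kJ/mol).
Ge > Bi: the two effects oppose for this pair; the down-group effect wins (119 vs 91 kJ/mol).
O > Ge: both effects reinforce here, so O is clearly the higher of the two.
S > O: this pair runs against the simple trend — see the exception note.
Note the exception: S has a higher electron affinity than O, contrary to the simple trend — the compact 2p subshell of O repels the added electron more than S's larger 3p does.
Tabulated electron affinity (kJ/mol): O 141, S 200, Ge 119, Rb 47, Bi 91.
So from lowest to highest: Rb < Bi < Ge < O < S.

Rb < Bi < Ge < O < S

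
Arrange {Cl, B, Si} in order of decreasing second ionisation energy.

B, Cl, Si

After 1 electron has been removed, what remains? Cl⁺ still has 6 valence electrons; B⁺ still has 2 valence electrons; Si⁺ still has 3 valence electrons.
All are still removing valence electrons, so compare the +1 ions as you would atoms: IE_2 generally rises across a period (higher Z_eff) and falls down a group (larger shell), subject to the usual subshell exceptions.
Valence configurations: Cl⁺ [Ne]3s²3p⁴, B⁺ [He]2s², Si⁺ [Ne]3s²3p¹.
Tabulated IE_2 (kJ/mol): Cl 2298, B 2427, Si 1577.
Overall IE_2 order: Si < Cl < B.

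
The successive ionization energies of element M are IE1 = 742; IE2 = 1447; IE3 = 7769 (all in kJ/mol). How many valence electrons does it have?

2

Look for the largest jump between consecutive ionization energies: IE3/IE2 ≈ 5.4, far larger than any earlier ratio.
That jump marks the point where a core electron is being removed. So the atom has 2 valence electrons.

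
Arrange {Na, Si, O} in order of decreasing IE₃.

Na > O > Si

Consider each +2 ion: Na²⁺ is already 1 electron into the core; Si²⁺ still has 2 valence electrons; O²⁺ still has 4 valence electrons.
Breaking into a closed-shell core is much more expensive than removing a leftover valence electron — Na has the largest IE_3 here.
Valence configurations: Si²⁺ [Ne]3s², O²⁺ [He]2s²2p².
Tabulated IE_3 (kJ/mol): Na 6910, Si 3232, O 5300.
So the third ionization energies run Si < O < Na.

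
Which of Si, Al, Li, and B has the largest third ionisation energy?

Li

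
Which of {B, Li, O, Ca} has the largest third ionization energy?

Consider each +2 ion: B²⁺ still has 1 valence electron; Li²⁺ is already 1 electron into the core; O²⁺ still has 4 valence electrons; Ca²⁺ is the bare [Ar] core.
Usually core removal costs more than valence removal, but here the competition is close: a tightly held n=2 valence electron can cost more to remove than an n=3 core electron, so the actual values have to decide it.
Valence configurations: B²⁺ [He]2s¹, O²⁺ [He]2s²2p².
The numbers (kJ/mol): B 3660, Li 11815, O 5300, Ca 4912.
So the third ionization energies run B < Ca < O < Li.

Li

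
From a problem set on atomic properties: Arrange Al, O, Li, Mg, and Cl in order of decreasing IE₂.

Li, O, Cl, Al, Mg

IE_2 is the cost of taking one more electron from the +1 cation: Al⁺ still has 2 valence electrons; O⁺ still has 5 valence electrons; Li⁺ is the bare [He] core; Mg⁺ still has 1 valence electron; Cl⁺ still has 6 valence electrons.
Breaking into a closed-shell core is much more expensive than removing a leftover valence electron — Li has the largest IE_2 here.
Valence configurations: Al⁺ [Ne]3s², O⁺ [He]2s²2p³, Mg⁺ [Ne]3s¹, Cl⁺ [Ne]3s²3p⁴.
Tabulated IE_2 (kJ/mol): Al 1817, O 3388, Li 7298, Mg 1451, Cl 2298.
Overall IE_2 order: Mg < Al < Cl < O < Li.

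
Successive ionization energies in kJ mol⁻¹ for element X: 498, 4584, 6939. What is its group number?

Group 1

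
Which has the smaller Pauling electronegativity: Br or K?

K is in period 4, group 1; Br is in period 4, group 17.
Atoms toward the upper right of the periodic table pull bonding electrons most strongly.
All lie in period 4, so electronegativity increases left to right.
So K has the smaller Pauling electronegativity (K < Br).

K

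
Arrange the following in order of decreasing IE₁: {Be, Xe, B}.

Be is in period 2, group 2; B is in period 2, group 13; Xe is in period 5, group 18.
IE₁ increases left→right with effective nuclear charge and decreases top→bottom as the valence shell moves farther out.
Here both period and group differ, so the two effects have to be weighed against each other.
Be > B: this pair runs against the simple trend — see the exception note.
Xe > Be: the two effects oppose for this pair; the across-period effect wins (1170 vs 900 kJ/mol).
Note the exception: Be has a higher first ionization energy than B, contrary to the simple trend — removing B's lone 2p electron is easier than breaking Be's filled 2s².
For reference (kJ/mol): Be 900, B 801, Xe 1170.
So from highest to lowest: Xe > Be > B.

Xe, Be, B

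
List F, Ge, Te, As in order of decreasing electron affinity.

F is in period 2, group 17; Ge is in period 4, group 14; As is in period 4, group 15; Te is in period 5, group 16.
Adding an electron releases more energy for atoms nearer the top right (short of the noble gases).
These span different periods and groups, so the two trends combine.
Ge > As: this pair runs against the simple trend — see the exception note.
Te > Ge: the two effects oppose for this pair; the across-period effect wins (190 vs 119 kJ/mol).
F > Te: both effects reinforce here, so F is clearly the higher of the two.
Note the exception: Ge has a higher electron affinity than As, contrary to the simple trend — adding an electron to As's half-filled 4p³ is unfavourable, so Ge (4p²) has the more exothermic EA.
Tabulated electron affinity (kJ/mol): F 328, Ge 119, As 78, Te 190.
So from highest to lowest: F > Te > Ge > As.

F > Te > Ge > As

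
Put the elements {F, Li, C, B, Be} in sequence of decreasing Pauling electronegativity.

F, C, B, Be, Li

Li is in period 2, group 1; Be is in period 2, group 2; B is in period 2, group 13; C is in period 2, group 14; F is in period 2, group 17.
EN rises left→right (higher Z_eff, smaller atoms) and falls top→bottom (larger, more shielded atoms).
All lie in period 2, so electronegativity increases left to right.
So from highest to lowest: F > C > B > Be > Li.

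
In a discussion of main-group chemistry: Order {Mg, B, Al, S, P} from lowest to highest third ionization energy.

Al < P < S < B < Mg

IE_3 is the cost of taking one more electron from the +2 cation: Mg²⁺ is the bare [Ne] core; B²⁺ still has 1 valence electron; Al²⁺ still has 1 valence electron; S²⁺ still has 4 valence electrons; P²⁺ still has 3 valence electrons.
Core electrons are held far more tightly than valence electrons, so Mg tops the IE_3 order.
Valence configurations: B²⁺ [He]2s¹, Al²⁺ [Ne]3s¹, S²⁺ [Ne]3s²3p², P²⁺ [Ne]3s²3p¹.
Tabulated IE_3 (kJ/mol): Mg 7733, B 3660, Al 2745, S 3357, P 2914.
Putting it together, IE_3: Al < P < S < B < Mg.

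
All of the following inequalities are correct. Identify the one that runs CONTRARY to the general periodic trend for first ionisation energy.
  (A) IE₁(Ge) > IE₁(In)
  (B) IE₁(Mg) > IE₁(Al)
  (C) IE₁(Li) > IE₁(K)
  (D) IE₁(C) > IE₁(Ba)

The general trend: first ionisation energy increases across a period and decreases down a group.
(A) Ge (period 4, group 14) vs In (period 5, group 13): the stated order agrees with the simple trend.
(B) Mg (period 3, group 2) vs Al (period 3, group 13): the stated order contradicts the simple trend.
(C) Li (period 2, group 1) vs K (period 4, group 1): the stated order agrees with the simple trend.
(D) C (period 2, group 14) vs Ba (period 6, group 2): the stated order agrees with the simple trend.
The exception is (B): Al's single 3p electron is easier to remove than one from Mg's filled 3s².

(B)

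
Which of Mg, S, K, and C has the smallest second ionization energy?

Mg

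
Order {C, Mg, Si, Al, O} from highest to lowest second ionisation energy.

O, C, Al, Si, Mg

Consider each +1 ion: C⁺ still has 3 valence electrons; Mg⁺ still has 1 valence electron; Si⁺ still has 3 valence electrons; Al⁺ still has 2 valence electrons; O⁺ still has 5 valence electrons.
All are still removing valence electrons, so compare the +1 ions as you would atoms: IE_2 generally rises across a period (higher Z_eff) and falls down a group (larger shell), subject to the usual subshell exceptions.
Valence configurations: C⁺ [He]2s²2p¹, Mg⁺ [Ne]3s¹, Si⁺ [Ne]3s²3p¹, Al⁺ [Ne]3s², O⁺ [He]2s²2p³.
Si⁺ loses a lone 3p electron whereas Al⁺ must break into a filled 3s² pair, so IE_2(Al) > IE_2(Si) even though Si has the higher nuclear charge.
Approximate IE_2 values (kJ/mol): C 2353, Mg 1451, Si 1577, Al 1817, O 3388.
Putting it together, IE_2: Mg < Si < Al < C < O.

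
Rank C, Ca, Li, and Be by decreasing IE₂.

Li > C > Be > Ca

After 1 electron has been removed, what remains? C⁺ still has 3 valence electrons; Ca⁺ still has 1 valence electron; Li⁺ is the bare [He] core; Be⁺ still has 1 valence electron.
Core electrons are held far more tightly than valence electrons, so Li tops the IE_2 order.
Valence configurations: C⁺ [He]2s²2p¹, Ca⁺ [Ar]4s¹, Be⁺ [He]2s¹.
Approximate IE_2 values (kJ/mol): C 2353, Ca 1145, Li 7298, Be 1757.
Overall IE_2 order: Ca < Be < C < Li.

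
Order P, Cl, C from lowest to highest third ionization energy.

Consider each +2 ion: P²⁺ still has 3 valence electrons; Cl²⁺ still has 5 valence electrons; C²⁺ still has 2 valence electrons.
All are still removing valence electrons, so compare the +2 ions as you would atoms: IE_3 generally rises across a period (higher Z_eff) and falls down a group (larger shell), subject to the usual subshell exceptions.
Valence configurations: P²⁺ [Ne]3s²3p¹, Cl²⁺ [Ne]3s²3p³, C²⁺ [He]2s².
Tabulated IE_3 (kJ/mol): P 2914, Cl 3822, C 4620.
Overall IE_3 order: P < Cl < C.

P < Cl < C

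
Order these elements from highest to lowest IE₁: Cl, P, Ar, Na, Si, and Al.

Ar > Cl > P > Si > Al > Na

Na is in period 3, group 1; Al is in period 3, group 13; Si is in period 3, group 14; P is in period 3, group 15; Cl is in period 3, group 17; Ar is in period 3, group 18.
First ionization energy rises across a period (greater Z_eff holds electrons more tightly) and falls down a group (valence electrons are farther from the nucleus).
All lie in period 3, so first ionization energy increases left to right.
So from highest to lowest: Ar > Cl > P > Si > Al > Na.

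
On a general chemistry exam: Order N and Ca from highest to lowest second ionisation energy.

N > Ca

The second ionization energy removes an electron from the +1 ion. For each element: N⁺ still has 4 valence electrons; Ca⁺ still has 1 valence electron.
All are still removing valence electrons, so compare the +1 ions as you would atoms: IE_2 generally rises across a period (higher Z_eff) and falls down a group (larger shell), subject to the usual subshell exceptions.
Valence configurations: N⁺ [He]2s²2p², Ca⁺ [Ar]4s¹.
The numbers (kJ/mol): N 2856, Ca 1145.
Putting it together, IE_2: Ca < N.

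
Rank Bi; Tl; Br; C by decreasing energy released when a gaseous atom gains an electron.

Br > C > Bi > Tl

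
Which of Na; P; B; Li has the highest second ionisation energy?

Li

After 1 electron has been removed, what remains? Na⁺ is the bare [Ne] core; P⁺ still has 4 valence electrons; B⁺ still has 2 valence electrons; Li⁺ is the bare [He] core.
Breaking into a closed-shell core is much more expensive than removing a leftover valence electron — Na and Li have the largest IE_2 here.
Valence configurations: P⁺ [Ne]3s²3p², B⁺ [He]2s².
Tabulated IE_2 (kJ/mol): Na 4562, P 1907, B 2427, Li 7298.
Putting it together, IE_2: P < B < Na < Li.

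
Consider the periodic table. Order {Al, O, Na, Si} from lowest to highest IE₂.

Si < Al < O < Na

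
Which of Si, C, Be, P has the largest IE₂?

After 1 electron has been removed, what remains? Si⁺ still has 3 valence electrons; C⁺ still has 3 valence electrons; Be⁺ still has 1 valence electron; P⁺ still has 4 valence electrons.
All are still removing valence electrons, so compare the +1 ions as you would atoms: IE_2 generally rises across a period (higher Z_eff) and falls down a group (larger shell), subject to the usual subshell exceptions.
Valence configurations: Si⁺ [Ne]3s²3p¹, C⁺ [He]2s²2p¹, Be⁺ [He]2s¹, P⁺ [Ne]3s²3p².
Tabulated IE_2 (kJ/mol): Si 1577, C 2353, Be 1757, P 1907.
Overall IE_2 order: Si < Be < P < C.

C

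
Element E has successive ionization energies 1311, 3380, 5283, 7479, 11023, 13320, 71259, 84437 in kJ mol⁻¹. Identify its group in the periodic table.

Group 16

Look for the largest jump between consecutive ionization energies: IE7/IE6 ≈ 5.3, far larger than any earlier ratio.
That jump marks the point where a core electron is being removed. So the atom has 6 valence electrons.
A main-group element with 6 valence electrons is in group 16.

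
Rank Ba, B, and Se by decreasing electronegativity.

B is in period 2, group 13; Se is in period 4, group 16; Ba is in period 6, group 2.
Smaller atoms with higher effective nuclear charge are more electronegative.
Here both period and group differ, so the two effects have to be weighed against each other.
B > Ba: relative to Ba, both the across-period and down-group shifts push B's electronegativity up.
Se > B: period and group pull opposite ways; the across-period shift dominates (2.55 vs 2.04).
Approximate values (Pauling): B 2.04, Se 2.55, Ba 0.89.
So from highest to lowest: Se > B > Ba.

Se, B, Ba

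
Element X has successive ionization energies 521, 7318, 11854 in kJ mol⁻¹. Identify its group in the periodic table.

Look for the largest jump between consecutive ionization energies: IE2/IE1 ≈ 14.0, far larger than any earlier ratio.
That jump marks the point where a core electron is being removed. So the atom has 1 valence electron.
A main-group element with 1 valence electron is in group 1.

Group 1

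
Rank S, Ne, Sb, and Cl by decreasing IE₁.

Ne, Cl, S, Sb

Ne is in period 2, group 18; S is in period 3, group 16; Cl is in period 3, group 17; Sb is in period 5, group 15.
First ionization energy rises across a period (greater Z_eff holds electrons more tightly) and falls down a group (valence electrons are farther from the nucleus).
Here both period and group differ, so the two effects have to be weighed against each other.
S > Sb: both effects reinforce here, so S is clearly the higher of the two.
Cl > S: both are in period 3; the period trend gives Cl the larger value.
Ne > Cl: relative to Cl, both the across-period and down-group shifts push Ne's first ionization energy up.
For reference (kJ/mol): Ne 2081, S 1000, Cl 1251, Sb 831.
So from highest to lowest: Ne > Cl > S > Sb.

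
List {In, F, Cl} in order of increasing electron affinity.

In < F < Cl

F is in period 2, group 17; Cl is in period 3, group 17; In is in period 5, group 13.
EA tends to increase across a period and decrease down a group, though the pattern is less regular than for IE or radius.
Here both period and group differ, so the two effects have to be weighed against each other.
F > In: both effects reinforce here, so F is clearly the higher of the two.
Cl > F: this pair runs against the simple trend — see the exception note.
Note the exception: Cl has a higher electron affinity than F, contrary to the simple trend — F's small 2p subshell makes the incoming electron feel strong e⁻–e⁻ repulsion, so Cl actually releases more energy on gaining an electron.
Tabulated electron affinity (kJ/mol): F 328, Cl 349, In 29.
So from lowest to highest: In < F < Cl.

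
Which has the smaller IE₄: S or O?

S

The fourth ionization energy removes an electron from the +3 ion. For each element: S³⁺ still has 3 valence electrons; O³⁺ still has 3 valence electrons.
All are still removing valence electrons, so compare the +3 ions as you would atoms: IE_4 generally rises across a period (higher Z_eff) and falls down a group (larger shell), subject to the usual subshell exceptions.
Valence configurations: S³⁺ [Ne]3s²3p¹, O³⁺ [He]2s²2p¹.
Tabulated IE_4 (kJ/mol): S 4556, O 7469.
Hence IE_4: S < O.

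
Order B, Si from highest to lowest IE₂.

After 1 electron has been removed, what remains? B⁺ still has 2 valence electrons; Si⁺ still has 3 valence electrons.
All are still removing valence electrons, so compare the +1 ions as you would atoms: IE_2 generally rises across a period (higher Z_eff) and falls down a group (larger shell), subject to the usual subshell exceptions.
Valence configurations: B⁺ [He]2s², Si⁺ [Ne]3s²3p¹.
Approximate IE_2 values (kJ/mol): B 2427, Si 1577.
Hence IE_2: Si < B.

B > Si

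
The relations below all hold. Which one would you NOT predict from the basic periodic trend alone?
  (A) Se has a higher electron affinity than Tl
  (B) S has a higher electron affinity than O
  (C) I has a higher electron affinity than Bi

(B)

The general trend: electron affinity increases across a period and decreases down a group.
(A) Se (period 4, group 16) vs Tl (period 6, group 13): the stated order agrees with the simple trend.
(B) S (period 3, group 16) vs O (period 2, group 16): the stated order contradicts the simple trend.
(C) I (period 5, group 17) vs Bi (period 6, group 15): the stated order agrees with the simple trend.
The exception is (B): the compact 2p subshell of O repels the added electron more than S's larger 3p does.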